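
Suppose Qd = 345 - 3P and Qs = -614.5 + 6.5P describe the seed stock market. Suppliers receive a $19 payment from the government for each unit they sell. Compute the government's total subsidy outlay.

Pre-subsidy: 345 - 3P = -614.5 + 6.5P gives P* = 101, Q* = 42.
With the subsidy, sellers receive Ps = Pb + 19 for each unit, where Pb is the price buyers pay.
Supply in terms of Pb becomes Qs = -614.5 + 6.5(Pb + 19) = -491 + 6.5Pb. Setting this equal to demand: 345 - 3Pb = -491 + 6.5Pb, so Pb = 88.
Sellers receive Ps = 88 + 19 = 107; Q' = 345 − 3·88 = 81.
Government outlay = subsidy × quantity = 19 × 81 = 1539.

Government cost = $1539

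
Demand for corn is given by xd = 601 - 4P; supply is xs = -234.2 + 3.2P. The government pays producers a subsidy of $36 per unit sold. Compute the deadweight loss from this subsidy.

Pre-subsidy: 601 - 4P = -234.2 + 3.2P gives P* = 116, x* = 137.
With the subsidy, sellers receive Ps = Pb + 36 for each unit, where Pb is the price buyers pay.
Supply in terms of Pb becomes xs = -234.2 + 3.2(Pb + 36) = -119 + 3.2Pb. Setting this equal to demand: 601 - 4Pb = -119 + 3.2Pb, so Pb = 100.
Sellers receive Ps = 100 + 36 = 136; x' = 601 − 4·100 = 201.
The subsidy expands output by 201 − 137 = 64 past the efficient level; on those units the gap between marginal cost and willingness to pay runs from 0 up to 36.
DWL = ½ × 36 × 64 = 1152.

Deadweight loss = $1152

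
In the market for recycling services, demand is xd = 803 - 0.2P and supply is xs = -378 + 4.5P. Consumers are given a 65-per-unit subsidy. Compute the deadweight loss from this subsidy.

Pre-subsidy: 803 - 0.2P = -378 + 4.5P gives P* = 11810/47, x* = 35379/47.
With the rebate, buyers effectively pay Pb = Ps − 65, where Ps is the price sellers receive.
Demand in terms of Ps becomes xd = 803 − 0.2(Ps − 65) = 816 - 0.2Ps. Setting this equal to supply: 816 - 0.2Ps = -378 + 4.5Ps, so Ps = 11940/47.
Buyers pay Pb = 11940/47 − 65 = 8885/47; x' = -378 + 4.5·(11940/47) = 35964/47.
The subsidy expands output by 35964/47 − 35379/47 = 585/47 past the efficient level; on those units the gap between marginal cost and willingness to pay runs from 0 up to 65.
DWL = ½ × 65 × 585/47 = 38025/94.

Deadweight loss = 38025/94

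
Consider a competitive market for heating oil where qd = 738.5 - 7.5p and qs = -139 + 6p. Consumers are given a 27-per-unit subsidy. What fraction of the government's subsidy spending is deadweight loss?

DWL / government spending = 45/341

Pre-subsidy: 738.5 - 7.5p = -139 + 6p gives p* = 65, q* = 251.
With the rebate, buyers effectively pay pb = ps − 27, where ps is the price sellers receive.
Demand in terms of ps becomes qd = 738.5 − 7.5(ps − 27) = 941 - 7.5ps. Setting this equal to supply: 941 - 7.5ps = -139 + 6ps, so ps = 80.
Buyers pay pb = 80 − 27 = 53; q' = -139 + 6·80 = 341.
ΔCS = ½(251 + 341)(65 − 53) = 3552; ΔPS = ½(251 + 341)(80 − 65) = 4440.
Government spending = 27 × 341 = 9207.
DWL = ½ × 27 × (341 − 251) = 1215; fraction = 1215 / 9207 = 45/341.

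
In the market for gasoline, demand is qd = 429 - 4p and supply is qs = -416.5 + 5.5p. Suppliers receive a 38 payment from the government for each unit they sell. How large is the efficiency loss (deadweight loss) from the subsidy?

Pre-subsidy: 429 - 4p = -416.5 + 5.5p gives p* = 89, q* = 73.
With the subsidy, sellers receive ps = pb + 38 for each unit, where pb is the price buyers pay.
Supply in terms of pb becomes qs = -416.5 + 5.5(pb + 38) = -207.5 + 5.5pb. Setting this equal to demand: 429 - 4pb = -207.5 + 5.5pb, so pb = 67.
Sellers receive ps = 67 + 38 = 105; q' = 429 − 4·67 = 161.
The subsidy expands output by 161 − 73 = 88 past the efficient level; on those units the gap between marginal cost and willingness to pay runs from 0 up to 38.
DWL = ½ × 38 × 88 = 1672.

Deadweight loss = 1672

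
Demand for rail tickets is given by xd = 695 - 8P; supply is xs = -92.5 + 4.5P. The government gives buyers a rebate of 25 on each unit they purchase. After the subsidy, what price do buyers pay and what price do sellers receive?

Pre-subsidy: 695 - 8P = -92.5 + 4.5P gives P* = 63, x* = 191.
With the rebate, buyers effectively pay Pb = Ps − 25, where Ps is the price sellers receive.
Demand in terms of Ps becomes xd = 695 − 8(Ps − 25) = 895 - 8Ps. Setting this equal to supply: 895 - 8Ps = -92.5 + 4.5Ps, so Ps = 79.
Buyers pay Pb = 79 − 25 = 54; x' = -92.5 + 4.5·79 = 263.

Buyers pay 54; sellers receive 79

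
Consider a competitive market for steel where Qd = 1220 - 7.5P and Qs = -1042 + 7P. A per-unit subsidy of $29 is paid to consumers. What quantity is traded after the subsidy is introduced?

Q' = 155

Pre-subsidy: 1220 - 7.5P = -1042 + 7P gives P* = 156, Q* = 50.
With the rebate, buyers effectively pay Pb = Ps − 29, where Ps is the price sellers receive.
Demand in terms of Ps becomes Qd = 1220 − 7.5(Ps − 29) = 1437.5 - 7.5Ps. Setting this equal to supply: 1437.5 - 7.5Ps = -1042 + 7Ps, so Ps = 171.
Buyers pay Pb = 171 − 29 = 142; Q' = -1042 + 7·171 = 155.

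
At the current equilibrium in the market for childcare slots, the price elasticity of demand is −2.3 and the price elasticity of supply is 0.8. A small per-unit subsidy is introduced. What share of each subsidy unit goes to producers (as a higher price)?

For a small subsidy around the equilibrium, the benefit split depends on the relative slopes, which at a point are proportional to the elasticities.
Buyer share = εs/(εs + |εd|) = 0.8/(0.8 + 2.3) = 8/31; seller share = |εd|/(εs + |εd|) = 23/31.
So producers capture 23/31 of the subsidy.

Producer share = 23/31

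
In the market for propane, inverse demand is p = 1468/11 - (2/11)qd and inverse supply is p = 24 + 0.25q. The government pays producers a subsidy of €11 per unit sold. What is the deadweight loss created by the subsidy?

Pre-subsidy: 1468/11 - (2/11)q = 24 + 0.25q gives q* = 4816/19 and p* = 1660/19.
With the subsidy, sellers receive ps = pb + 11 for each unit, where pb is the price buyers pay.
On the curves, pb = 1468/11 - (2/11)q and ps = 24 + 0.25q; the wedge ps − pb = 11 gives 24 + 0.25q − (1468/11 - (2/11)q) = 11, so q' = 5300/19.
Then pb = 1468/11 − (2/11)·(5300/19) = 1572/19 and ps = 24 + 0.25·(5300/19) = 1781/19.
The subsidy expands output by 5300/19 − 4816/19 = 484/19 past the efficient level; on those units the gap between marginal cost and willingness to pay runs from 0 up to 11.
DWL = ½ × 11 × 484/19 = 2662/19.

Deadweight loss = 2662/19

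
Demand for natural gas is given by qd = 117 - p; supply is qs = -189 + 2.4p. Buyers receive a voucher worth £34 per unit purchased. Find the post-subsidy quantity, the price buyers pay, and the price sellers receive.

q' = 51; buyers pay £66; sellers receive £100

Pre-subsidy: 117 - p = -189 + 2.4p gives p* = 90, q* = 27.
With the rebate, buyers effectively pay pb = ps − 34, where ps is the price sellers receive.
Demand in terms of ps becomes qd = 117 − 1(ps − 34) = 151 - ps. Setting this equal to supply: 151 - ps = -189 + 2.4ps, so ps = 100.
Buyers pay pb = 100 − 34 = 66; q' = -189 + 2.4·100 = 51.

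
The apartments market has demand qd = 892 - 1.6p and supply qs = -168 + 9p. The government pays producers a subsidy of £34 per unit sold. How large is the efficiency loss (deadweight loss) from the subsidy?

Pre-subsidy: 892 - 1.6p = -168 + 9p gives p* = 100, q* = 732.
With the subsidy, sellers receive ps = pb + 34 for each unit, where pb is the price buyers pay.
Supply in terms of pb becomes qs = -168 + 9(pb + 34) = 138 + 9pb. Setting this equal to demand: 892 - 1.6pb = 138 + 9pb, so pb = 3770/53.
Sellers receive ps = 3770/53 + 34 = 5572/53; q' = 892 − 1.6·(3770/53) = 41244/53.
The subsidy expands output by 41244/53 − 732 = 2448/53 past the efficient level; on those units the gap between marginal cost and willingness to pay runs from 0 up to 34.
DWL = ½ × 34 × 2448/53 = 41616/53.

Deadweight loss = 41616/53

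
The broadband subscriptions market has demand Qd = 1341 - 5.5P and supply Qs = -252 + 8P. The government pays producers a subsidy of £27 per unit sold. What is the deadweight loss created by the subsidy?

Deadweight loss = £1188

Pre-subsidy: 1341 - 5.5P = -252 + 8P gives P* = 118, Q* = 692.
With the subsidy, sellers receive Ps = Pb + 27 for each unit, where Pb is the price buyers pay.
Supply in terms of Pb becomes Qs = -252 + 8(Pb + 27) = -36 + 8Pb. Setting this equal to demand: 1341 - 5.5Pb = -36 + 8Pb, so Pb = 102.
Sellers receive Ps = 102 + 27 = 129; Q' = 1341 − 5.5·102 = 780.
The subsidy expands output by 780 − 692 = 88 past the efficient level; on those units the gap between marginal cost and willingness to pay runs from 0 up to 27.
DWL = ½ × 27 × 88 = 1188.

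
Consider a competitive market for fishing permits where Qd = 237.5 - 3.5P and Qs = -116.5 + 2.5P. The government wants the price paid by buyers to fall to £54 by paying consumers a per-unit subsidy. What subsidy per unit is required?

Required subsidy s = £12 per unit

At a buyer price of 54, quantity demanded is 237.5 − 3.5·54 = 48.5.
Sellers supply 48.5 only when they receive Ps with -116.5 + 2.5·Ps = 48.5, i.e. Ps = 66.
s = Ps − Pb = 66 − 54 = 12.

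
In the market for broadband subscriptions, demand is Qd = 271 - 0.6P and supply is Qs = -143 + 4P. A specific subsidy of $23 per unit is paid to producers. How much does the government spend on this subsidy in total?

Pre-subsidy: 271 - 0.6P = -143 + 4P gives P* = 90, Q* = 217.
With the subsidy, sellers receive Ps = Pb + 23 for each unit, where Pb is the price buyers pay.
Supply in terms of Pb becomes Qs = -143 + 4(Pb + 23) = -51 + 4Pb. Setting this equal to demand: 271 - 0.6Pb = -51 + 4Pb, so Pb = 70.
Sellers receive Ps = 70 + 23 = 93; Q' = 271 − 0.6·70 = 229.
Government outlay = subsidy × quantity = 23 × 229 = 5267.

Government cost = $5267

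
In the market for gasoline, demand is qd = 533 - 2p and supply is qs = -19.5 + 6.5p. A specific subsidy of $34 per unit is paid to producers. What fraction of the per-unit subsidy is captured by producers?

Pre-subsidy: 533 - 2p = -19.5 + 6.5p gives p* = 65, q* = 403.
With the subsidy, sellers receive ps = pb + 34 for each unit, where pb is the price buyers pay.
Supply in terms of pb becomes qs = -19.5 + 6.5(pb + 34) = 201.5 + 6.5pb. Setting this equal to demand: 533 - 2pb = 201.5 + 6.5pb, so pb = 39.
Sellers receive ps = 39 + 34 = 73; q' = 533 − 2·39 = 455.
Buyers' price falls by p* − pb = 65 − 39 = 26; sellers' price rises by ps − p* = 73 − 65 = 8.
So producers capture 8/34 = 4/17 of each unit of subsidy.

Producer share = 4/17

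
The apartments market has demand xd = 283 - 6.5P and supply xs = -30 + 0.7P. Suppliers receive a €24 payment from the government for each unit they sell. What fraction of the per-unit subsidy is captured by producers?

Pre-subsidy: 283 - 6.5P = -30 + 0.7P gives P* = 1565/36, x* = 31/72.
With the subsidy, sellers receive Ps = Pb + 24 for each unit, where Pb is the price buyers pay.
Supply in terms of Pb becomes xs = -30 + 0.7(Pb + 24) = -13.2 + 0.7Pb. Setting this equal to demand: 283 - 6.5Pb = -13.2 + 0.7Pb, so Pb = 1481/36.
Sellers receive Ps = 1481/36 + 24 = 2345/36; x' = 283 − 6.5·(1481/36) = 1123/72.
Buyers' price falls by P* − Pb = 1565/36 − 1481/36 = 7/3; sellers' price rises by Ps − P* = 2345/36 − 1565/36 = 65/3.
So producers capture (65/3)/24 = 65/72 of each unit of subsidy.

Producer share = 65/72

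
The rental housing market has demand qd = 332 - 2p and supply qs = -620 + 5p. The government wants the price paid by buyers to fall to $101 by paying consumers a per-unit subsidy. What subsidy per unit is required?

Required subsidy s = $49 per unit

At a buyer price of 101, quantity demanded is 332 − 2·101 = 130.
Sellers supply 130 only when they receive ps with -620 + 5·ps = 130, i.e. ps = 150.
s = ps − pb = 150 − 101 = 49.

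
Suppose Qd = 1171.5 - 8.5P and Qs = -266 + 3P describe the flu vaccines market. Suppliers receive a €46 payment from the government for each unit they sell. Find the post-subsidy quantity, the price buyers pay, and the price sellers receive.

Q' = 211; buyers pay €113; sellers receive €159

Pre-subsidy: 1171.5 - 8.5P = -266 + 3P gives P* = 125, Q* = 109.
With the subsidy, sellers receive Ps = Pb + 46 for each unit, where Pb is the price buyers pay.
Supply in terms of Pb becomes Qs = -266 + 3(Pb + 46) = -128 + 3Pb. Setting this equal to demand: 1171.5 - 8.5Pb = -128 + 3Pb, so Pb = 113.
Sellers receive Ps = 113 + 46 = 159; Q' = 1171.5 − 8.5·113 = 211.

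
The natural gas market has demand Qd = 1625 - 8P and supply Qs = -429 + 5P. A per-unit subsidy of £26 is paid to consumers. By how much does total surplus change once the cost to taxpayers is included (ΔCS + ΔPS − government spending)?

Pre-subsidy: 1625 - 8P = -429 + 5P gives P* = 158, Q* = 361.
With the rebate, buyers effectively pay Pb = Ps − 26, where Ps is the price sellers receive.
Demand in terms of Ps becomes Qd = 1625 − 8(Ps − 26) = 1833 - 8Ps. Setting this equal to supply: 1833 - 8Ps = -429 + 5Ps, so Ps = 174.
Buyers pay Pb = 174 − 26 = 148; Q' = -429 + 5·174 = 441.
ΔCS = ½(361 + 441)(158 − 148) = 4010; ΔPS = ½(361 + 441)(174 − 158) = 6416.
Government spending = 26 × 441 = 11466.
Net change = 4010 + 6416 − 11466 = -1040. The loss equals the DWL triangle ½·26·80.

Net change in total surplus = -£1040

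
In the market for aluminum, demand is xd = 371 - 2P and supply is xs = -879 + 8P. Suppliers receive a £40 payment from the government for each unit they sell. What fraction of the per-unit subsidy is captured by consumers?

Pre-subsidy: 371 - 2P = -879 + 8P gives P* = 125, x* = 121.
With the subsidy, sellers receive Ps = Pb + 40 for each unit, where Pb is the price buyers pay.
Supply in terms of Pb becomes xs = -879 + 8(Pb + 40) = -559 + 8Pb. Setting this equal to demand: 371 - 2Pb = -559 + 8Pb, so Pb = 93.
Sellers receive Ps = 93 + 40 = 133; x' = 371 − 2·93 = 185.
Buyers' price falls by P* − Pb = 125 − 93 = 32; sellers' price rises by Ps − P* = 133 − 125 = 8.
So consumers capture 32/40 = 0.8 of each unit of subsidy.

Consumer share = 0.8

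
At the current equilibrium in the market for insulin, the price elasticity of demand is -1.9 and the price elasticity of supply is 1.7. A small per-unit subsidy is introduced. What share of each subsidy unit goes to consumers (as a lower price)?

Consumer share = 17/36

For a small subsidy around the equilibrium, the benefit split depends on the relative slopes, which at a point are proportional to the elasticities.
Buyer share = εs/(εs + |εd|) = 1.7/(1.7 + 1.9) = 17/36; seller share = |εd|/(εs + |εd|) = 19/36.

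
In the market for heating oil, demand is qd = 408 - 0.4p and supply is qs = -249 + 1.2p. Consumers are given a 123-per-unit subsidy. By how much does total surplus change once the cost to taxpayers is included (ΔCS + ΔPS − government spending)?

Net change in total surplus = -2269.35

Pre-subsidy: 408 - 0.4p = -249 + 1.2p gives p* = 410.625, q* = 243.75.
With the rebate, buyers effectively pay pb = ps − 123, where ps is the price sellers receive.
Demand in terms of ps becomes qd = 408 − 0.4(ps − 123) = 457.2 - 0.4ps. Setting this equal to supply: 457.2 - 0.4ps = -249 + 1.2ps, so ps = 441.375.
Buyers pay pb = 441.375 − 123 = 318.375; q' = -249 + 1.2·441.375 = 280.65.
ΔCS = ½(243.75 + 280.65)(410.625 − 318.375) = 24187.95; ΔPS = ½(243.75 + 280.65)(441.375 − 410.625) = 8062.65.
Government spending = 123 × 280.65 = 34519.95.
Net change = 24187.95 + 8062.65 − 34519.95 = -2269.35. The loss equals the DWL triangle ½·123·36.9.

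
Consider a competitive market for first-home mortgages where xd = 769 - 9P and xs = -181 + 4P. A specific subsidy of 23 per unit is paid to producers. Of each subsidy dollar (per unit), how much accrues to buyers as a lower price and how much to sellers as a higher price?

Buyers gain 92/13 per unit; sellers gain 207/13 per unit

Pre-subsidy: 769 - 9P = -181 + 4P gives P* = 950/13, x* = 1447/13.
With the subsidy, sellers receive Ps = Pb + 23 for each unit, where Pb is the price buyers pay.
Supply in terms of Pb becomes xs = -181 + 4(Pb + 23) = -89 + 4Pb. Setting this equal to demand: 769 - 9Pb = -89 + 4Pb, so Pb = 66.
Sellers receive Ps = 66 + 23 = 89; x' = 769 − 9·66 = 175.
Buyers' price falls by P* − Pb = 950/13 − 66 = 92/13; sellers' price rises by Ps − P* = 89 − 950/13 = 207/13.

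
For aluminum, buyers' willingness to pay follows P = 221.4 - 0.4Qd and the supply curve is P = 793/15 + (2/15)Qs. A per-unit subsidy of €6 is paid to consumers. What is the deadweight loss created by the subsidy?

Deadweight loss = €33.75

Pre-subsidy: 221.4 - 0.4Q = 793/15 + (2/15)Q gives Q* = 316 and P* = 95.
With the rebate, buyers effectively pay Pb = Ps − 6, where Ps is the price sellers receive.
On the curves, Pb = 221.4 - 0.4Q and Ps = 793/15 + (2/15)Q; the wedge Ps − Pb = 6 gives 793/15 + (2/15)Q − (221.4 - 0.4Q) = 6, so Q' = 327.25.
Then Pb = 221.4 − 0.4·327.25 = 90.5 and Ps = 793/15 + (2/15)·327.25 = 96.5.
The subsidy expands output by 327.25 − 316 = 11.25 past the efficient level; on those units the gap between marginal cost and willingness to pay runs from 0 up to 6.
DWL = ½ × 6 × 11.25 = 33.75.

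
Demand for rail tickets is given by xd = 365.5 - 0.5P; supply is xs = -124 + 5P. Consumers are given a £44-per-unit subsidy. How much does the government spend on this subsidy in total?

Government cost = £15004

Pre-subsidy: 365.5 - 0.5P = -124 + 5P gives P* = 89, x* = 321.
With the rebate, buyers effectively pay Pb = Ps − 44, where Ps is the price sellers receive.
Demand in terms of Ps becomes xd = 365.5 − 0.5(Ps − 44) = 387.5 - 0.5Ps. Setting this equal to supply: 387.5 - 0.5Ps = -124 + 5Ps, so Ps = 93.
Buyers pay Pb = 93 − 44 = 49; x' = -124 + 5·93 = 341.
Government outlay = subsidy × quantity = 44 × 341 = 15004.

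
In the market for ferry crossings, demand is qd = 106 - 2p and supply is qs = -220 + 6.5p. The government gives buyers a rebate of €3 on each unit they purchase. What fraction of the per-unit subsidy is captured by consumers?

Pre-subsidy: 106 - 2p = -220 + 6.5p gives p* = 652/17, q* = 498/17.
With the rebate, buyers effectively pay pb = ps − 3, where ps is the price sellers receive.
Demand in terms of ps becomes qd = 106 − 2(ps − 3) = 112 - 2ps. Setting this equal to supply: 112 - 2ps = -220 + 6.5ps, so ps = 664/17.
Buyers pay pb = 664/17 − 3 = 613/17; q' = -220 + 6.5·(664/17) = 576/17.
Buyers' price falls by p* − pb = 652/17 − 613/17 = 39/17; sellers' price rises by ps − p* = 664/17 − 652/17 = 12/17.
So consumers capture (39/17)/3 = 13/17 of each unit of subsidy.

Consumer share = 13/17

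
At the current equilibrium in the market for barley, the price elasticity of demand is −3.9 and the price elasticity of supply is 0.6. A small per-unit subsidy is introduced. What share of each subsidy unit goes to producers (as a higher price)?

For a small subsidy around the equilibrium, the benefit split depends on the relative slopes, which at a point are proportional to the elasticities.
Buyer share = εs/(εs + |εd|) = 0.6/(0.6 + 3.9) = 2/15; seller share = |εd|/(εs + |εd|) = 13/15.
So producers capture 13/15 of the subsidy.

Producer share = 13/15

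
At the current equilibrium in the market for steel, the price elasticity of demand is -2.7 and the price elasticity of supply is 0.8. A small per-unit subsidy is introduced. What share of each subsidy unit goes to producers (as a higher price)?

Producer share = 27/35

For a small subsidy around the equilibrium, the benefit split depends on the relative slopes, which at a point are proportional to the elasticities.
Buyer share = εs/(εs + |εd|) = 0.8/(0.8 + 2.7) = 8/35; seller share = |εd|/(εs + |εd|) = 27/35.
So producers capture 27/35 of the subsidy.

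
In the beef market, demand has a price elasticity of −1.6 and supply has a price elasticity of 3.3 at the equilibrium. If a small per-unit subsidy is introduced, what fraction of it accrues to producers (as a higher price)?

For a small subsidy around the equilibrium, the benefit split depends on the relative slopes, which at a point are proportional to the elasticities.
Buyer share = εs/(εs + |εd|) = 3.3/(3.3 + 1.6) = 33/49; seller share = |εd|/(εs + |εd|) = 16/49.
So producers capture 16/49 of the subsidy.

Producer share = 16/49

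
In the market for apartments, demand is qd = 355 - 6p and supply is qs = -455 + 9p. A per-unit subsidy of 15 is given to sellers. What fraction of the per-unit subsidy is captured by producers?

Producer share = 0.4

Pre-subsidy: 355 - 6p = -455 + 9p gives p* = 54, q* = 31.
With the subsidy, sellers receive ps = pb + 15 for each unit, where pb is the price buyers pay.
Supply in terms of pb becomes qs = -455 + 9(pb + 15) = -320 + 9pb. Setting this equal to demand: 355 - 6pb = -320 + 9pb, so pb = 45.
Sellers receive ps = 45 + 15 = 60; q' = 355 − 6·45 = 85.
Buyers' price falls by p* − pb = 54 − 45 = 9; sellers' price rises by ps − p* = 60 − 54 = 6.
So producers capture 6/15 = 0.4 of each unit of subsidy.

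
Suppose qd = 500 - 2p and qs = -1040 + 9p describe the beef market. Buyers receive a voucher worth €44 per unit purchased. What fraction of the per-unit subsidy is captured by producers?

Pre-subsidy: 500 - 2p = -1040 + 9p gives p* = 140, q* = 220.
With the rebate, buyers effectively pay pb = ps − 44, where ps is the price sellers receive.
Demand in terms of ps becomes qd = 500 − 2(ps − 44) = 588 - 2ps. Setting this equal to supply: 588 - 2ps = -1040 + 9ps, so ps = 148.
Buyers pay pb = 148 − 44 = 104; q' = -1040 + 9·148 = 292.
Buyers' price falls by p* − pb = 140 − 104 = 36; sellers' price rises by ps − p* = 148 − 140 = 8.
So producers capture 8/44 = 2/11 of each unit of subsidy.

Producer share = 2/11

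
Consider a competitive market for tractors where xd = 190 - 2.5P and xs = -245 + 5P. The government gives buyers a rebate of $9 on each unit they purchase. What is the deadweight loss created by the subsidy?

Deadweight loss = $67.5

Pre-subsidy: 190 - 2.5P = -245 + 5P gives P* = 58, x* = 45.
With the rebate, buyers effectively pay Pb = Ps − 9, where Ps is the price sellers receive.
Demand in terms of Ps becomes xd = 190 − 2.5(Ps − 9) = 212.5 - 2.5Ps. Setting this equal to supply: 212.5 - 2.5Ps = -245 + 5Ps, so Ps = 61.
Buyers pay Pb = 61 − 9 = 52; x' = -245 + 5·61 = 60.
The subsidy expands output by 60 − 45 = 15 past the efficient level; on those units the gap between marginal cost and willingness to pay runs from 0 up to 9.
DWL = ½ × 9 × 15 = 67.5.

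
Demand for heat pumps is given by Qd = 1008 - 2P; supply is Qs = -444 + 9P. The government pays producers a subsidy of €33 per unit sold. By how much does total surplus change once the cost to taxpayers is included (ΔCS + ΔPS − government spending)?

Pre-subsidy: 1008 - 2P = -444 + 9P gives P* = 132, Q* = 744.
With the subsidy, sellers receive Ps = Pb + 33 for each unit, where Pb is the price buyers pay.
Supply in terms of Pb becomes Qs = -444 + 9(Pb + 33) = -147 + 9Pb. Setting this equal to demand: 1008 - 2Pb = -147 + 9Pb, so Pb = 105.
Sellers receive Ps = 105 + 33 = 138; Q' = 1008 − 2·105 = 798.
ΔCS = ½(744 + 798)(132 − 105) = 20817; ΔPS = ½(744 + 798)(138 − 132) = 4626.
Government spending = 33 × 798 = 26334.
Net change = 20817 + 4626 − 26334 = -891. The loss equals the DWL triangle ½·33·54.

Net change in total surplus = -€891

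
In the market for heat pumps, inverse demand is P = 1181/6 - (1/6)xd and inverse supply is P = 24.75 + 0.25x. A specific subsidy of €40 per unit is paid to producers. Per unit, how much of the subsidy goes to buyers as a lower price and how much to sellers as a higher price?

Buyers gain €16 per unit; sellers gain €24 per unit

Pre-subsidy: 1181/6 - (1/6)x = 24.75 + 0.25x gives x* = 413 and P* = 128.
With the subsidy, sellers receive Ps = Pb + 40 for each unit, where Pb is the price buyers pay.
On the curves, Pb = 1181/6 - (1/6)x and Ps = 24.75 + 0.25x; the wedge Ps − Pb = 40 gives 24.75 + 0.25x − (1181/6 - (1/6)x) = 40, so x' = 509.
Then Pb = 1181/6 − (1/6)·509 = 112 and Ps = 24.75 + 0.25·509 = 152.
Buyers' price falls by P* − Pb = 128 − 112 = 16; sellers' price rises by Ps − P* = 152 − 128 = 24.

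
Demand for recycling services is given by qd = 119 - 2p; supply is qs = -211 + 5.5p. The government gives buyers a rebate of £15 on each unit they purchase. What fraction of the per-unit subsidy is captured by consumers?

Pre-subsidy: 119 - 2p = -211 + 5.5p gives p* = 44, q* = 31.
With the rebate, buyers effectively pay pb = ps − 15, where ps is the price sellers receive.
Demand in terms of ps becomes qd = 119 − 2(ps − 15) = 149 - 2ps. Setting this equal to supply: 149 - 2ps = -211 + 5.5ps, so ps = 48.
Buyers pay pb = 48 − 15 = 33; q' = -211 + 5.5·48 = 53.
Buyers' price falls by p* − pb = 44 − 33 = 11; sellers' price rises by ps − p* = 48 − 44 = 4.
So consumers capture 11/15 = 11/15 of each unit of subsidy.

Consumer share = 11/15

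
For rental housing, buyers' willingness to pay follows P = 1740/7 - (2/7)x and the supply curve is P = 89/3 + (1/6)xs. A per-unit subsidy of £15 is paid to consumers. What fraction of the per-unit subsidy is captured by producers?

Pre-subsidy: 1740/7 - (2/7)x = 89/3 + (1/6)x gives x* = 9194/19 and P* = 2096/19.
With the rebate, buyers effectively pay Pb = Ps − 15, where Ps is the price sellers receive.
On the curves, Pb = 1740/7 - (2/7)x and Ps = 89/3 + (1/6)x; the wedge Ps − Pb = 15 gives 89/3 + (1/6)x − (1740/7 - (2/7)x) = 15, so x' = 9824/19.
Then Pb = 1740/7 − (2/7)·(9824/19) = 1916/19 and Ps = 89/3 + (1/6)·(9824/19) = 2201/19.
Buyers' price falls by P* − Pb = 2096/19 − 1916/19 = 180/19; sellers' price rises by Ps − P* = 2201/19 − 2096/19 = 105/19.
So producers capture (105/19)/15 = 7/19 of each unit of subsidy.

Producer share = 7/19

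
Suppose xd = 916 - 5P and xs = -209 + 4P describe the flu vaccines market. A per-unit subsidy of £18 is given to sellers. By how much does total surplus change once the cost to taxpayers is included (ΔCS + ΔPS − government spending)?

Pre-subsidy: 916 - 5P = -209 + 4P gives P* = 125, x* = 291.
With the subsidy, sellers receive Ps = Pb + 18 for each unit, where Pb is the price buyers pay.
Supply in terms of Pb becomes xs = -209 + 4(Pb + 18) = -137 + 4Pb. Setting this equal to demand: 916 - 5Pb = -137 + 4Pb, so Pb = 117.
Sellers receive Ps = 117 + 18 = 135; x' = 916 − 5·117 = 331.
ΔCS = ½(291 + 331)(125 − 117) = 2488; ΔPS = ½(291 + 331)(135 − 125) = 3110.
Government spending = 18 × 331 = 5958.
Net change = 2488 + 3110 − 5958 = -360. The loss equals the DWL triangle ½·18·40.

Net change in total surplus = -£360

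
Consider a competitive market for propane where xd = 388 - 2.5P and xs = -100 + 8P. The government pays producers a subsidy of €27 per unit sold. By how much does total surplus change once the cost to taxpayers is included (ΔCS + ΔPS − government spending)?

Pre-subsidy: 388 - 2.5P = -100 + 8P gives P* = 976/21, x* = 5708/21.
With the subsidy, sellers receive Ps = Pb + 27 for each unit, where Pb is the price buyers pay.
Supply in terms of Pb becomes xs = -100 + 8(Pb + 27) = 116 + 8Pb. Setting this equal to demand: 388 - 2.5Pb = 116 + 8Pb, so Pb = 544/21.
Sellers receive Ps = 544/21 + 27 = 1111/21; x' = 388 − 2.5·(544/21) = 6788/21.
ΔCS = ½(5708/21 + 6788/21)(976/21 − 544/21) = 299904/49; ΔPS = ½(5708/21 + 6788/21)(1111/21 − 976/21) = 93720/49.
Government spending = 27 × 6788/21 = 61092/7.
Net change = 299904/49 + 93720/49 − 61092/7 = -4860/7. The loss equals the DWL triangle ½·27·360/7.

Net change in total surplus = -4860/7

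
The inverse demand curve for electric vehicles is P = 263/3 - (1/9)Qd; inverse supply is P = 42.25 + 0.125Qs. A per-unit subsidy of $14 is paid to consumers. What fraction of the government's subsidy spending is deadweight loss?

Pre-subsidy: 263/3 - (1/9)Q = 42.25 + 0.125Q gives Q* = 3270/17 and P* = 1127/17.
With the rebate, buyers effectively pay Pb = Ps − 14, where Ps is the price sellers receive.
On the curves, Pb = 263/3 - (1/9)Q and Ps = 42.25 + 0.125Q; the wedge Ps − Pb = 14 gives 42.25 + 0.125Q − (263/3 - (1/9)Q) = 14, so Q' = 4278/17.
Then Pb = 263/3 − (1/9)·(4278/17) = 1015/17 and Ps = 42.25 + 0.125·(4278/17) = 1253/17.
ΔCS = ½(3270/17 + 4278/17)(1127/17 − 1015/17) = 24864/17; ΔPS = ½(3270/17 + 4278/17)(1253/17 − 1127/17) = 27972/17.
Government spending = 14 × 4278/17 = 59892/17.
DWL = ½ × 14 × (4278/17 − 3270/17) = 7056/17; fraction = (7056/17) / (59892/17) = 84/713.

DWL / government spending = 84/713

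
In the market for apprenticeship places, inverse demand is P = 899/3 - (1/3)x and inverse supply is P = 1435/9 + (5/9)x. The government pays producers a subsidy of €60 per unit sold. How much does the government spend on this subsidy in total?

Government cost = €13515

Pre-subsidy: 899/3 - (1/3)x = 1435/9 + (5/9)x gives x* = 157.75 and P* = 2965/12.
With the subsidy, sellers receive Ps = Pb + 60 for each unit, where Pb is the price buyers pay.
On the curves, Pb = 899/3 - (1/3)x and Ps = 1435/9 + (5/9)x; the wedge Ps − Pb = 60 gives 1435/9 + (5/9)x − (899/3 - (1/3)x) = 60, so x' = 225.25.
Then Pb = 899/3 − (1/3)·225.25 = 2695/12 and Ps = 1435/9 + (5/9)·225.25 = 3415/12.
Government outlay = subsidy × quantity = 60 × 225.25 = 13515.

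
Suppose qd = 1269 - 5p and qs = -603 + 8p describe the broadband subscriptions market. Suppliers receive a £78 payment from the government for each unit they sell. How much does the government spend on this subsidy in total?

Pre-subsidy: 1269 - 5p = -603 + 8p gives p* = 144, q* = 549.
With the subsidy, sellers receive ps = pb + 78 for each unit, where pb is the price buyers pay.
Supply in terms of pb becomes qs = -603 + 8(pb + 78) = 21 + 8pb. Setting this equal to demand: 1269 - 5pb = 21 + 8pb, so pb = 96.
Sellers receive ps = 96 + 78 = 174; q' = 1269 − 5·96 = 789.
Government outlay = subsidy × quantity = 78 × 789 = 61542.

Government cost = £61542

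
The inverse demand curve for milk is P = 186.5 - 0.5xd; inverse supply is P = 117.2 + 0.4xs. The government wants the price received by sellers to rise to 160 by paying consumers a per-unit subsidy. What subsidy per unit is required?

Required subsidy s = 27 per unit

At a seller price of 160, quantity supplied is -293 + 2.5·160 = 107.
Buyers absorb 107 only when they pay Pb = 186.5 − 0.5·107 = 133.
s = Ps − Pb = 160 − 133 = 27.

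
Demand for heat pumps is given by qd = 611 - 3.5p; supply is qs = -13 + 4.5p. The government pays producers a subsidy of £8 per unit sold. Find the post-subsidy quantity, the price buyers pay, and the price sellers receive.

q' = 353.75; buyers pay £73.5; sellers receive £81.5

Pre-subsidy: 611 - 3.5p = -13 + 4.5p gives p* = 78, q* = 338.
With the subsidy, sellers receive ps = pb + 8 for each unit, where pb is the price buyers pay.
Supply in terms of pb becomes qs = -13 + 4.5(pb + 8) = 23 + 4.5pb. Setting this equal to demand: 611 - 3.5pb = 23 + 4.5pb, so pb = 73.5.
Sellers receive ps = 73.5 + 8 = 81.5; q' = 611 − 3.5·73.5 = 353.75.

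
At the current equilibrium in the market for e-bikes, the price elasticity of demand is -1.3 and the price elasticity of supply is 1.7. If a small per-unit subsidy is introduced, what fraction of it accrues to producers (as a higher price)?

Producer share = 13/30

For a small subsidy around the equilibrium, the benefit split depends on the relative slopes, which at a point are proportional to the elasticities.
Buyer share = εs/(εs + |εd|) = 1.7/(1.7 + 1.3) = 17/30; seller share = |εd|/(εs + |εd|) = 13/30.
So producers capture 13/30 of the subsidy.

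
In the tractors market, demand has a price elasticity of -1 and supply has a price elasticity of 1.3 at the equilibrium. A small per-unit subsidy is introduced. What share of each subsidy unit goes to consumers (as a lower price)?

Consumer share = 13/23

For a small subsidy around the equilibrium, the benefit split depends on the relative slopes, which at a point are proportional to the elasticities.
Buyer share = εs/(εs + |εd|) = 1.3/(1.3 + 1) = 13/23; seller share = |εd|/(εs + |εd|) = 10/23.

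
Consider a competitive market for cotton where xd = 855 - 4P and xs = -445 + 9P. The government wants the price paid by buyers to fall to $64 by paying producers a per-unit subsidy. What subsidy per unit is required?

At a buyer price of 64, quantity demanded is 855 − 4·64 = 599.
Sellers supply 599 only when they receive Ps with -445 + 9·Ps = 599, i.e. Ps = 116.
s = Ps − Pb = 116 − 64 = 52.

Required subsidy s = $52 per unit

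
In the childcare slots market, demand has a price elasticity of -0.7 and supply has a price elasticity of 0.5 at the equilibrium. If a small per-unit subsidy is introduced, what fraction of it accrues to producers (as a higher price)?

For a small subsidy around the equilibrium, the benefit split depends on the relative slopes, which at a point are proportional to the elasticities.
Buyer share = εs/(εs + |εd|) = 0.5/(0.5 + 0.7) = 5/12; seller share = |εd|/(εs + |εd|) = 7/12.
So producers capture 7/12 of the subsidy.

Producer share = 7/12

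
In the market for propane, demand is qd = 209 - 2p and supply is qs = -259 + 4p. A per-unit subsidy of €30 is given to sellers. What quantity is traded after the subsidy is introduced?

q' = 93

Pre-subsidy: 209 - 2p = -259 + 4p gives p* = 78, q* = 53.
With the subsidy, sellers receive ps = pb + 30 for each unit, where pb is the price buyers pay.
Supply in terms of pb becomes qs = -259 + 4(pb + 30) = -139 + 4pb. Setting this equal to demand: 209 - 2pb = -139 + 4pb, so pb = 58.
Sellers receive ps = 58 + 30 = 88; q' = 209 − 2·58 = 93.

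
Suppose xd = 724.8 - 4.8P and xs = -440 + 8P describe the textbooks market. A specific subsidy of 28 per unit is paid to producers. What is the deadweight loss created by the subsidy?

Pre-subsidy: 724.8 - 4.8P = -440 + 8P gives P* = 91, x* = 288.
With the subsidy, sellers receive Ps = Pb + 28 for each unit, where Pb is the price buyers pay.
Supply in terms of Pb becomes xs = -440 + 8(Pb + 28) = -216 + 8Pb. Setting this equal to demand: 724.8 - 4.8Pb = -216 + 8Pb, so Pb = 73.5.
Sellers receive Ps = 73.5 + 28 = 101.5; x' = 724.8 − 4.8·73.5 = 372.
The subsidy expands output by 372 − 288 = 84 past the efficient level; on those units the gap between marginal cost and willingness to pay runs from 0 up to 28.
DWL = ½ × 28 × 84 = 1176.

Deadweight loss = 1176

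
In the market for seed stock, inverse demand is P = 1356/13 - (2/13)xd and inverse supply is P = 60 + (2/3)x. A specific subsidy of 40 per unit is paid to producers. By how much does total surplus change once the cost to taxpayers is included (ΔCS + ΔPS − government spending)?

Net change in total surplus = -975

Pre-subsidy: 1356/13 - (2/13)x = 60 + (2/3)x gives x* = 54 and P* = 96.
With the subsidy, sellers receive Ps = Pb + 40 for each unit, where Pb is the price buyers pay.
On the curves, Pb = 1356/13 - (2/13)x and Ps = 60 + (2/3)x; the wedge Ps − Pb = 40 gives 60 + (2/3)x − (1356/13 - (2/13)x) = 40, so x' = 102.75.
Then Pb = 1356/13 − (2/13)·102.75 = 88.5 and Ps = 60 + (2/3)·102.75 = 128.5.
ΔCS = ½(54 + 102.75)(96 − 88.5) = 587.8125; ΔPS = ½(54 + 102.75)(128.5 − 96) = 2547.1875.
Government spending = 40 × 102.75 = 4110.
Net change = 587.8125 + 2547.1875 − 4110 = -975. The loss equals the DWL triangle ½·40·48.75.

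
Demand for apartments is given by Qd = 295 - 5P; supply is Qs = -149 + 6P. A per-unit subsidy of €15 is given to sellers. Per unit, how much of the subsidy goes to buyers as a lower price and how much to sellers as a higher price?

Buyers gain 90/11 per unit; sellers gain 75/11 per unit

Pre-subsidy: 295 - 5P = -149 + 6P gives P* = 444/11, Q* = 1025/11.
With the subsidy, sellers receive Ps = Pb + 15 for each unit, where Pb is the price buyers pay.
Supply in terms of Pb becomes Qs = -149 + 6(Pb + 15) = -59 + 6Pb. Setting this equal to demand: 295 - 5Pb = -59 + 6Pb, so Pb = 354/11.
Sellers receive Ps = 354/11 + 15 = 519/11; Q' = 295 − 5·(354/11) = 1475/11.
Buyers' price falls by P* − Pb = 444/11 − 354/11 = 90/11; sellers' price rises by Ps − P* = 519/11 − 444/11 = 75/11.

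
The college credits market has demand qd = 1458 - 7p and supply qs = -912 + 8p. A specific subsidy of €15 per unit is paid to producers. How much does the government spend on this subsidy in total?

Government cost = €6120

Pre-subsidy: 1458 - 7p = -912 + 8p gives p* = 158, q* = 352.
With the subsidy, sellers receive ps = pb + 15 for each unit, where pb is the price buyers pay.
Supply in terms of pb becomes qs = -912 + 8(pb + 15) = -792 + 8pb. Setting this equal to demand: 1458 - 7pb = -792 + 8pb, so pb = 150.
Sellers receive ps = 150 + 15 = 165; q' = 1458 − 7·150 = 408.
Government outlay = subsidy × quantity = 15 × 408 = 6120.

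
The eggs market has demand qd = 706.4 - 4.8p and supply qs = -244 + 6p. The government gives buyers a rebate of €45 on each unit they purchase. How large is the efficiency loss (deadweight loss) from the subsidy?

Deadweight loss = €2700

Pre-subsidy: 706.4 - 4.8p = -244 + 6p gives p* = 88, q* = 284.
With the rebate, buyers effectively pay pb = ps − 45, where ps is the price sellers receive.
Demand in terms of ps becomes qd = 706.4 − 4.8(ps − 45) = 922.4 - 4.8ps. Setting this equal to supply: 922.4 - 4.8ps = -244 + 6ps, so ps = 108.
Buyers pay pb = 108 − 45 = 63; q' = -244 + 6·108 = 404.
The subsidy expands output by 404 − 284 = 120 past the efficient level; on those units the gap between marginal cost and willingness to pay runs from 0 up to 45.
DWL = ½ × 45 × 120 = 2700.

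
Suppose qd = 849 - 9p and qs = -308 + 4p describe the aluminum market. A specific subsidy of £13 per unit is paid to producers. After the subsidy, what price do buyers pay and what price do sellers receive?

Buyers pay £85; sellers receive £98

Pre-subsidy: 849 - 9p = -308 + 4p gives p* = 89, q* = 48.
With the subsidy, sellers receive ps = pb + 13 for each unit, where pb is the price buyers pay.
Supply in terms of pb becomes qs = -308 + 4(pb + 13) = -256 + 4pb. Setting this equal to demand: 849 - 9pb = -256 + 4pb, so pb = 85.
Sellers receive ps = 85 + 13 = 98; q' = 849 − 9·85 = 84.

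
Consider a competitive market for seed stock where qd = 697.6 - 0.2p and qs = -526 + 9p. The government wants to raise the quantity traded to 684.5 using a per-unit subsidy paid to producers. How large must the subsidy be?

Required subsidy s = 69 per unit

At q = 684.5, invert demand for the buyer price: pb = (697.6 − 684.5)/0.2 = 65.5; invert supply for the seller price: ps = (684.5 − (-526))/9 = 134.5.
The subsidy must fill the gap: s = ps − pb = 134.5 − 65.5 = 69.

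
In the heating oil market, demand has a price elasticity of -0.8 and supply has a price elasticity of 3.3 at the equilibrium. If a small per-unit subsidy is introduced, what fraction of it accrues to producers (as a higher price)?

For a small subsidy around the equilibrium, the benefit split depends on the relative slopes, which at a point are proportional to the elasticities.
Buyer share = εs/(εs + |εd|) = 3.3/(3.3 + 0.8) = 33/41; seller share = |εd|/(εs + |εd|) = 8/41.
So producers capture 8/41 of the subsidy.

Producer share = 8/41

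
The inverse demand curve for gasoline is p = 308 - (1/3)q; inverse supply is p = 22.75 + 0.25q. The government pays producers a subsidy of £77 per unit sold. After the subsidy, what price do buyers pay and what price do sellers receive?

Pre-subsidy: 308 - (1/3)q = 22.75 + 0.25q gives q* = 489 and p* = 145.
With the subsidy, sellers receive ps = pb + 77 for each unit, where pb is the price buyers pay.
On the curves, pb = 308 - (1/3)q and ps = 22.75 + 0.25q; the wedge ps − pb = 77 gives 22.75 + 0.25q − (308 - (1/3)q) = 77, so q' = 621.
Then pb = 308 − (1/3)·621 = 101 and ps = 22.75 + 0.25·621 = 178.

Buyers pay £101; sellers receive £178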